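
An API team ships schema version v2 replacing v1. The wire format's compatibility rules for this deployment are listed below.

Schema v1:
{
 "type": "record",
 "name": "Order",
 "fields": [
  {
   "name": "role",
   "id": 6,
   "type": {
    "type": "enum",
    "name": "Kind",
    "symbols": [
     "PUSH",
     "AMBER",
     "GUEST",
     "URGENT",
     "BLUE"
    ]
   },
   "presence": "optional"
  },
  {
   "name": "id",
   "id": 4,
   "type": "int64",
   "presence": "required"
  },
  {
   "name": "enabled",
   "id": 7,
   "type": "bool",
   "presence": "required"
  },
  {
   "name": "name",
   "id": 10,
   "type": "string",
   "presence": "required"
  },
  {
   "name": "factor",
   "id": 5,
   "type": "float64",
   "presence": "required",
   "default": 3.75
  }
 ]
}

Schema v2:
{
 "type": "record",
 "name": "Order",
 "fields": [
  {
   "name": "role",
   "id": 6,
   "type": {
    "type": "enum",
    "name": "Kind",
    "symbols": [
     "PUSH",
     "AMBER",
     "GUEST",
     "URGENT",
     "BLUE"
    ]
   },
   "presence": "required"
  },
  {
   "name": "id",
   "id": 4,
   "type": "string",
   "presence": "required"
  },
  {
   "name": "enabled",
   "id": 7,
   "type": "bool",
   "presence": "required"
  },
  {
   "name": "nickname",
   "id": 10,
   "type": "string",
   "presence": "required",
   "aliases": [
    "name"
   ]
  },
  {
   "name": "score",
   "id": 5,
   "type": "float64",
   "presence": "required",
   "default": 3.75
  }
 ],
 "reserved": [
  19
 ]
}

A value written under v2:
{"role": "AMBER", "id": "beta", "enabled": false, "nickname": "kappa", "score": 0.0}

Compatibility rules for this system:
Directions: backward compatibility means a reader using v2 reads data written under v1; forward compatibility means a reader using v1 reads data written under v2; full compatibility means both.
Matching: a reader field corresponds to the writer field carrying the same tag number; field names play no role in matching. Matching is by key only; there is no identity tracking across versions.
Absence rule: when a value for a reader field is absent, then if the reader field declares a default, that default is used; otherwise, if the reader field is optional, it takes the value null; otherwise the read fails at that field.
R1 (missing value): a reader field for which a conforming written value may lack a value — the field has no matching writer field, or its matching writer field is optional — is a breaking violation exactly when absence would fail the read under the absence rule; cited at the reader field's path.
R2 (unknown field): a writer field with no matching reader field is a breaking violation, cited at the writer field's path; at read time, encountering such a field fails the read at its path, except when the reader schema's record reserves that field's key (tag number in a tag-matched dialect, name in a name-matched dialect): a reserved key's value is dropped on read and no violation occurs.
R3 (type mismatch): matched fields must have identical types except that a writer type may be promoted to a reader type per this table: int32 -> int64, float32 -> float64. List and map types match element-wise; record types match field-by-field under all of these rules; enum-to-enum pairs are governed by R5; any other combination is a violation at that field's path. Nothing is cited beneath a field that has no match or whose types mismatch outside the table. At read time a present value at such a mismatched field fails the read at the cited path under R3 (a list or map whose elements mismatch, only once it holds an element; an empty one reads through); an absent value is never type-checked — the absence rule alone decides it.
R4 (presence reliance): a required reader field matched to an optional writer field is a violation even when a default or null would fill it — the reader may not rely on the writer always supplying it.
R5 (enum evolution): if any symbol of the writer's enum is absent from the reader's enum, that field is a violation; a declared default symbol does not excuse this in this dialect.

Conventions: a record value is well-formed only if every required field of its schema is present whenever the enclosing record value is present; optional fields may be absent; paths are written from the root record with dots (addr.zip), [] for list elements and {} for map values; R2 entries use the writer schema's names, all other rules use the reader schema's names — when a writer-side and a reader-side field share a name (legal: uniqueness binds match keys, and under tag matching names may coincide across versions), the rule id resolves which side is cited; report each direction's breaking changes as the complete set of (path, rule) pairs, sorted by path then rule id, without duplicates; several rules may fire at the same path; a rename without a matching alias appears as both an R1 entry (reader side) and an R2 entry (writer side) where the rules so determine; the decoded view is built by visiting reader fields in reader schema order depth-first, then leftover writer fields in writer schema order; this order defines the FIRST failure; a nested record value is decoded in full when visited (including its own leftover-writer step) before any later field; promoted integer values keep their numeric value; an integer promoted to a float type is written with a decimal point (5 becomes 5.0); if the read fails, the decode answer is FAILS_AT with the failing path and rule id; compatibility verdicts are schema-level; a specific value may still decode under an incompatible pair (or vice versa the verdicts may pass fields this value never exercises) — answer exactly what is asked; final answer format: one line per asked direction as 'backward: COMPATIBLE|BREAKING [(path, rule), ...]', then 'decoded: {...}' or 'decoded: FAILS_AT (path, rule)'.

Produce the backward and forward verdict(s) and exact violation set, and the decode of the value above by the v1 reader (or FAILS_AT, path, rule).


backward: BREAKING [(id, R3), (role, R1), (role, R4)]; forward: BREAKING [(id, R3)]; decoded: FAILS_AT (id, R3)

arrows below run writer -> reader for Order
backward analysis of Order with v2 as reader and v1 as writer:
  role: paired with writer role (Kind -> Kind; writer optional)
  id: paired with writer id (int64 -> string; writer required)
  enabled: paired with writer enabled (bool -> bool; writer required)
  nickname: paired with writer name (string -> string; writer required)
  score: paired with writer factor (float64 -> float64; writer required)
  breaking: (id, R3)
  breaking: (role, R1)
  breaking: (role, R4)
  backward on Order therefore BREAKING (3)
forward analysis of Order with v1 as reader and v2 as writer:
  role: paired with writer role (Kind -> Kind; writer required)
  id: paired with writer id (string -> int64; writer required)
  enabled: paired with writer enabled (bool -> bool; writer required)
  name: paired with writer nickname (string -> string; writer required)
  factor: paired with writer score (float64 -> float64; writer required)
  breaking: (id, R3)
  forward on Order therefore BREAKING (1)
decoding the Order value with the v1 reader:
  role := "AMBER"
  read fails at id under R3
  => FAILS_AT (id, R3)


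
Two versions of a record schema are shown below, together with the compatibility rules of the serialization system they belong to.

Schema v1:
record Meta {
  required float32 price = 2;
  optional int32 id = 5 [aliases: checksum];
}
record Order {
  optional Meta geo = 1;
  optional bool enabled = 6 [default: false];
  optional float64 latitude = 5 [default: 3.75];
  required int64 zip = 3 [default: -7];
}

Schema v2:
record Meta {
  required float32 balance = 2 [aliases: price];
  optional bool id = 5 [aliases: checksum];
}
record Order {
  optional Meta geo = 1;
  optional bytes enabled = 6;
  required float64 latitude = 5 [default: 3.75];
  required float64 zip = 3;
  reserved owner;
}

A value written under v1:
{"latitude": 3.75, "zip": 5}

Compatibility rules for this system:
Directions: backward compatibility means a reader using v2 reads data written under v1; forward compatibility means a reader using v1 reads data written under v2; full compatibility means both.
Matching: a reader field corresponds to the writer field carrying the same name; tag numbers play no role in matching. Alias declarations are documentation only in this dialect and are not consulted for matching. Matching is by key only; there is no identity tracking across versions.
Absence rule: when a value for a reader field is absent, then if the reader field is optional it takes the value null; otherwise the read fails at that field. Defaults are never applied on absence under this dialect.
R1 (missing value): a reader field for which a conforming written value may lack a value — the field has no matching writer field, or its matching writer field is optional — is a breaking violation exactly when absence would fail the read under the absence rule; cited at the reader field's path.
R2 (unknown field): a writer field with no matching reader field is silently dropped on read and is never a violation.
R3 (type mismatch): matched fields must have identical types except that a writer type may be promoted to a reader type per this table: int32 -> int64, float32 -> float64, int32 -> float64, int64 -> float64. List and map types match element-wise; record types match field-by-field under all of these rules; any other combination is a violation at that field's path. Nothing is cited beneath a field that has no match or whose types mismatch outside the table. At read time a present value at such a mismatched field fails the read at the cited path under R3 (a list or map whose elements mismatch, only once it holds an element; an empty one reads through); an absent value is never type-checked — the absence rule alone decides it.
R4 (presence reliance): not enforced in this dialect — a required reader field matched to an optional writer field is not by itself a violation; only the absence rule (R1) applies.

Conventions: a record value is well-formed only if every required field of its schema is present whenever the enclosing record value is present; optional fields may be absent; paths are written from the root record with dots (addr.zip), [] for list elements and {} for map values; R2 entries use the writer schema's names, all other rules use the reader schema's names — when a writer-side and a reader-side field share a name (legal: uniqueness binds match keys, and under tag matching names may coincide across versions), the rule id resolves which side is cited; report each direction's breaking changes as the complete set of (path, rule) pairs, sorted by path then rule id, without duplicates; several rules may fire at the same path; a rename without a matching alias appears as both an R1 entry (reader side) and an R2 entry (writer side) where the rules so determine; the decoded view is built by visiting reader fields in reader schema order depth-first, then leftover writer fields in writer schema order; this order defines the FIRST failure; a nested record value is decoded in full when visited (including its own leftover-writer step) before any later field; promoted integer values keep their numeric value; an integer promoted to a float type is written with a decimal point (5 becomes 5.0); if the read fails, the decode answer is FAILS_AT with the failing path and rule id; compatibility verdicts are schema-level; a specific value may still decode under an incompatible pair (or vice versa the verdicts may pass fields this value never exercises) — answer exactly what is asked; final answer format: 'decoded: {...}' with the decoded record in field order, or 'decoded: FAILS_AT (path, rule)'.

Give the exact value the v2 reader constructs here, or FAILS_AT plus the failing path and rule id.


decoded: {"geo": null, "enabled": null, "latitude": 3.75, "zip": 5.0}

the writer's type comes first in each Order pair
migrating the Order value to v2:
  geo := null (not supplied -> null)
  enabled := null (not supplied -> null)
  latitude := 3.75
  zip := 5.0 (int64 -> float64)
  => decoded: {"geo": null, "enabled": null, "latitude": 3.75, "zip": 5.0}
ruling out the remaining Order differences:
  field zip in record Order: type int64 changed to float64 (its default is dropped) -> schema-level compatibility only; this Order value's decode is unchanged
  field enabled in record Order: type bool changed to bytes (its default is dropped) -> schema-level compatibility only; this Order value's decode is unchanged
  renamed field price to balance in record Meta (alias price declared on the renamed field) -> schema-level compatibility only; this Order value's decode is unchanged
  field latitude in record Order: optional changed to required -> schema-level compatibility only; this Order value's decode is unchanged
  field id in record Meta: type int32 changed to bool -> schema-level compatibility only; this Order value's decode is unchanged


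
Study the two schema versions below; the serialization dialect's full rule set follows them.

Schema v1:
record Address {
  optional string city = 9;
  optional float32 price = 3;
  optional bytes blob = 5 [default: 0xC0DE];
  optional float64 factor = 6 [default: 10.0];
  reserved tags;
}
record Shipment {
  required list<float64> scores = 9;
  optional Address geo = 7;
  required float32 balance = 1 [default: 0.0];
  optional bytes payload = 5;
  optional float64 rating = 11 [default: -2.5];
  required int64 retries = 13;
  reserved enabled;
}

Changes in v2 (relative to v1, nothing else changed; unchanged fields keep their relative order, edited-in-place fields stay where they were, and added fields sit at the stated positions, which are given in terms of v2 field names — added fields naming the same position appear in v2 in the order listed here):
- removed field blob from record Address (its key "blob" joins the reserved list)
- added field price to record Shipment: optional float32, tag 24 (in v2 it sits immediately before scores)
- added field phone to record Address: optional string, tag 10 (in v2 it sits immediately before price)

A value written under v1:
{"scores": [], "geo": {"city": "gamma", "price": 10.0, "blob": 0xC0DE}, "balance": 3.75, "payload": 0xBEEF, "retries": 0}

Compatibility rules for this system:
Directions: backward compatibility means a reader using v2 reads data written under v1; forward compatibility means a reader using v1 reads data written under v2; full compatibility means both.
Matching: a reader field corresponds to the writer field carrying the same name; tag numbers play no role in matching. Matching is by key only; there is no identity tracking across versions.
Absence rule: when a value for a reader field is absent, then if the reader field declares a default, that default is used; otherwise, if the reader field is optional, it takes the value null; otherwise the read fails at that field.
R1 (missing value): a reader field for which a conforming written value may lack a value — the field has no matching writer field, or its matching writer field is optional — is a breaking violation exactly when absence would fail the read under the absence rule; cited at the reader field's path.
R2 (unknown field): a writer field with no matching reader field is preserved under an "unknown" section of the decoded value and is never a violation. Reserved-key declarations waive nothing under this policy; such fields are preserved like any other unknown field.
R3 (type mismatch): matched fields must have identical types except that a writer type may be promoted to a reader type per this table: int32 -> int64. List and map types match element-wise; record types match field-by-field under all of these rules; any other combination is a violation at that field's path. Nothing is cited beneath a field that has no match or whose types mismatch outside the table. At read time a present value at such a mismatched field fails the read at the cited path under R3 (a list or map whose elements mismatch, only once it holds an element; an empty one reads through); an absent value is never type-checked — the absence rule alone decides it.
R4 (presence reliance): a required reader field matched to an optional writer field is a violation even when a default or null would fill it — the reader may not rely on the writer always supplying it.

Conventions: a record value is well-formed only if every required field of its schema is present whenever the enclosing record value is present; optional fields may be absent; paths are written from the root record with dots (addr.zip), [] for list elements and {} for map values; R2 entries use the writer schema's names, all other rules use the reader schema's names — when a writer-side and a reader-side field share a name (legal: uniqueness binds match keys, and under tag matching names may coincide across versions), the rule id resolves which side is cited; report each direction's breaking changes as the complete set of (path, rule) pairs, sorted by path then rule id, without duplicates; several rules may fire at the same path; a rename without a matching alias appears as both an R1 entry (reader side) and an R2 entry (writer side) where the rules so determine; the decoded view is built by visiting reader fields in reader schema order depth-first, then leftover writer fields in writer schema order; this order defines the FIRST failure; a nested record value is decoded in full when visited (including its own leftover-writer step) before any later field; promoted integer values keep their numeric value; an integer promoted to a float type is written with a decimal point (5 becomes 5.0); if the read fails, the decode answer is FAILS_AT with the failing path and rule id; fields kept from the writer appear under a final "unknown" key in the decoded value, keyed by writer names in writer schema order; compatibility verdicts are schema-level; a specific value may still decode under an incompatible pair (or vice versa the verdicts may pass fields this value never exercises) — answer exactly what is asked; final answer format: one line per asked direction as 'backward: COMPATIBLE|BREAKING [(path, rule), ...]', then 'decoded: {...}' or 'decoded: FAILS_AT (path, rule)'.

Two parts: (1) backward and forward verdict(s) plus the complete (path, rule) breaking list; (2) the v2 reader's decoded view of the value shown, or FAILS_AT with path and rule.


backward: COMPATIBLE []; forward: COMPATIBLE []; decoded: {"price": null, "scores": [], "geo": {"city": "gamma", "phone": null, "price": 10.0, "factor": 10.0, "unknown": {"blob": 0xC0DE}}, "balance": 3.75, "payload": 0xBEEF, "rating": -2.5, "retries": 0}

the writer's type comes first in each Shipment pair
checking backward for Shipment: reader v2 against writer v1:
  price: no writer match
  scores: list<float64> -> list<float64>, writer required; from scores
  geo: Address -> Address, writer optional; from geo
  balance: float32 -> float32, writer required; from balance
  payload: bytes -> bytes, writer optional; from payload
  rating: float64 -> float64, writer optional; from rating
  retries: int64 -> int64, writer required; from retries
  geo.city: string -> string, writer optional; from geo.city
  geo.phone: no writer match
  geo.price: float32 -> float32, writer optional; from geo.price
  geo.factor: float64 -> float64, writer optional; from geo.factor
  writer field geo.blob has no reader counterpart
  => no violations; backward on Shipment: COMPATIBLE
checking forward for Shipment: reader v1 against writer v2:
  scores: list<float64> -> list<float64>, writer required; from scores
  geo: Address -> Address, writer optional; from geo
  balance: float32 -> float32, writer required; from balance
  payload: bytes -> bytes, writer optional; from payload
  rating: float64 -> float64, writer optional; from rating
  retries: int64 -> int64, writer required; from retries
  writer field price has no reader counterpart
  geo.city: string -> string, writer optional; from geo.city
  geo.price: float32 -> float32, writer optional; from geo.price
  geo.blob: no writer match
  geo.factor: float64 -> float64, writer optional; from geo.factor
  writer field geo.phone has no reader counterpart
  => no violations; forward on Shipment: COMPATIBLE
decoding the Shipment value with the v2 reader:
  price := null (not supplied -> null)
  scores := []
  geo.city := "gamma"
  geo.phone := null (not supplied -> null)
  geo.price := 10.0
  geo.factor := 10.0 (no value, default fills)
  writer geo.blob: kept under "unknown"
  balance := 3.75
  payload := 0xBEEF
  rating := -2.5 (no value, default fills)
  retries := 0
  => decoded: {"price": null, "scores": [], "geo": {"city": "gamma", "phone": null, "price": 10.0, "factor": 10.0, "unknown": {"blob": 0xC0DE}}, "balance": 3.75, "payload": 0xBEEF, "rating": -2.5, "retries": 0}


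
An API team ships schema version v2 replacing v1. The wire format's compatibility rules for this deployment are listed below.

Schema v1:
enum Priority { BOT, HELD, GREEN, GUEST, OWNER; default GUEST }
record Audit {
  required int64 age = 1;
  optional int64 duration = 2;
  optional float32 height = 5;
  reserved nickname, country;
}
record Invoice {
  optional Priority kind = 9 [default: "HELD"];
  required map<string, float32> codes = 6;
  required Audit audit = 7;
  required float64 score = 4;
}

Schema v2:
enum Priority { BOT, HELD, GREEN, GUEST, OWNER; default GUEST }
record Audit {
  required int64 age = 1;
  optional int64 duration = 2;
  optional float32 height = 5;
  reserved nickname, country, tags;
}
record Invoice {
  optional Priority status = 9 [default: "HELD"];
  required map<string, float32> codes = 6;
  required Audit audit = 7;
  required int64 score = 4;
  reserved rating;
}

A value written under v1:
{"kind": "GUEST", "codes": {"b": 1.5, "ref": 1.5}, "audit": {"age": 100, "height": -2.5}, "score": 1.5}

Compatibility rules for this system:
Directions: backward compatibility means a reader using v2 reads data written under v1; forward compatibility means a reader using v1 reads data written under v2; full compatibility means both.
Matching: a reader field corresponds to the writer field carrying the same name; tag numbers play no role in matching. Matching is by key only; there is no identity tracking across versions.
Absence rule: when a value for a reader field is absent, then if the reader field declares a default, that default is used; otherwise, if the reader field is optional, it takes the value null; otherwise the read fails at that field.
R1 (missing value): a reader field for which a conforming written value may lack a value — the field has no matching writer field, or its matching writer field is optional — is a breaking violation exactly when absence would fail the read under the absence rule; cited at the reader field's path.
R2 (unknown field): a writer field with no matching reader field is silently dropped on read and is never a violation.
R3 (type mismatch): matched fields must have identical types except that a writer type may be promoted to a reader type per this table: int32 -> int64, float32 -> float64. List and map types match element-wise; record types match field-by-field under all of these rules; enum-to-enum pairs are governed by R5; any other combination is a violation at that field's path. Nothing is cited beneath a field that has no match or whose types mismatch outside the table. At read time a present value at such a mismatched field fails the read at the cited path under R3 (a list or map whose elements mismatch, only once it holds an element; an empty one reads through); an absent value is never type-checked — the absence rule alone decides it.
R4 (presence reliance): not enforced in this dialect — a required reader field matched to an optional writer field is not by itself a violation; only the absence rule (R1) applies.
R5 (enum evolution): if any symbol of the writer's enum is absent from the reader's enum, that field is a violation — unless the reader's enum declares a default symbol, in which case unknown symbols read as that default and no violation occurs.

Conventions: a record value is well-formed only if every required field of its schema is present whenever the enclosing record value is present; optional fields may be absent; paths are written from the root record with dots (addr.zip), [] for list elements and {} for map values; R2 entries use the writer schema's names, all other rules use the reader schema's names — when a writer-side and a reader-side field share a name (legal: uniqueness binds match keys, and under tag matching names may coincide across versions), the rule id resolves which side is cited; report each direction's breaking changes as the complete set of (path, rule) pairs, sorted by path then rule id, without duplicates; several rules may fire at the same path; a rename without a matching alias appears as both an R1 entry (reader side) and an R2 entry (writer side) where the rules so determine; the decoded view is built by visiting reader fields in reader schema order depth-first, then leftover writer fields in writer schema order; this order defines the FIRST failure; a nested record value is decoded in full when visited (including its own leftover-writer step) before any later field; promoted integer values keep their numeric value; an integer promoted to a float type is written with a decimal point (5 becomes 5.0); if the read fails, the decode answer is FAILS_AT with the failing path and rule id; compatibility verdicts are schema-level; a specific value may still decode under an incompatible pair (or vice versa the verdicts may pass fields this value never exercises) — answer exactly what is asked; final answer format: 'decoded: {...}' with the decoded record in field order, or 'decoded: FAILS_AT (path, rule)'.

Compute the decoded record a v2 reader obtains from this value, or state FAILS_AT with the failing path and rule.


the writer's type comes first in each Invoice pair
decode (reader v2):
  status := "HELD" (missing; default applied)
  codes := {"b": 1.5, "ref": 1.5}
  audit.age := 100
  audit.duration := null (missing; optional => null)
  audit.height := -2.5
  read fails at score under R3
  => FAILS_AT (score, R3)
checking off the Invoice differences that do not matter here:
  renamed field kind to status in record Invoice -> triggers nothing under the printed rules; the Invoice answer is the same either way

decoded: FAILS_AT (score, R3)


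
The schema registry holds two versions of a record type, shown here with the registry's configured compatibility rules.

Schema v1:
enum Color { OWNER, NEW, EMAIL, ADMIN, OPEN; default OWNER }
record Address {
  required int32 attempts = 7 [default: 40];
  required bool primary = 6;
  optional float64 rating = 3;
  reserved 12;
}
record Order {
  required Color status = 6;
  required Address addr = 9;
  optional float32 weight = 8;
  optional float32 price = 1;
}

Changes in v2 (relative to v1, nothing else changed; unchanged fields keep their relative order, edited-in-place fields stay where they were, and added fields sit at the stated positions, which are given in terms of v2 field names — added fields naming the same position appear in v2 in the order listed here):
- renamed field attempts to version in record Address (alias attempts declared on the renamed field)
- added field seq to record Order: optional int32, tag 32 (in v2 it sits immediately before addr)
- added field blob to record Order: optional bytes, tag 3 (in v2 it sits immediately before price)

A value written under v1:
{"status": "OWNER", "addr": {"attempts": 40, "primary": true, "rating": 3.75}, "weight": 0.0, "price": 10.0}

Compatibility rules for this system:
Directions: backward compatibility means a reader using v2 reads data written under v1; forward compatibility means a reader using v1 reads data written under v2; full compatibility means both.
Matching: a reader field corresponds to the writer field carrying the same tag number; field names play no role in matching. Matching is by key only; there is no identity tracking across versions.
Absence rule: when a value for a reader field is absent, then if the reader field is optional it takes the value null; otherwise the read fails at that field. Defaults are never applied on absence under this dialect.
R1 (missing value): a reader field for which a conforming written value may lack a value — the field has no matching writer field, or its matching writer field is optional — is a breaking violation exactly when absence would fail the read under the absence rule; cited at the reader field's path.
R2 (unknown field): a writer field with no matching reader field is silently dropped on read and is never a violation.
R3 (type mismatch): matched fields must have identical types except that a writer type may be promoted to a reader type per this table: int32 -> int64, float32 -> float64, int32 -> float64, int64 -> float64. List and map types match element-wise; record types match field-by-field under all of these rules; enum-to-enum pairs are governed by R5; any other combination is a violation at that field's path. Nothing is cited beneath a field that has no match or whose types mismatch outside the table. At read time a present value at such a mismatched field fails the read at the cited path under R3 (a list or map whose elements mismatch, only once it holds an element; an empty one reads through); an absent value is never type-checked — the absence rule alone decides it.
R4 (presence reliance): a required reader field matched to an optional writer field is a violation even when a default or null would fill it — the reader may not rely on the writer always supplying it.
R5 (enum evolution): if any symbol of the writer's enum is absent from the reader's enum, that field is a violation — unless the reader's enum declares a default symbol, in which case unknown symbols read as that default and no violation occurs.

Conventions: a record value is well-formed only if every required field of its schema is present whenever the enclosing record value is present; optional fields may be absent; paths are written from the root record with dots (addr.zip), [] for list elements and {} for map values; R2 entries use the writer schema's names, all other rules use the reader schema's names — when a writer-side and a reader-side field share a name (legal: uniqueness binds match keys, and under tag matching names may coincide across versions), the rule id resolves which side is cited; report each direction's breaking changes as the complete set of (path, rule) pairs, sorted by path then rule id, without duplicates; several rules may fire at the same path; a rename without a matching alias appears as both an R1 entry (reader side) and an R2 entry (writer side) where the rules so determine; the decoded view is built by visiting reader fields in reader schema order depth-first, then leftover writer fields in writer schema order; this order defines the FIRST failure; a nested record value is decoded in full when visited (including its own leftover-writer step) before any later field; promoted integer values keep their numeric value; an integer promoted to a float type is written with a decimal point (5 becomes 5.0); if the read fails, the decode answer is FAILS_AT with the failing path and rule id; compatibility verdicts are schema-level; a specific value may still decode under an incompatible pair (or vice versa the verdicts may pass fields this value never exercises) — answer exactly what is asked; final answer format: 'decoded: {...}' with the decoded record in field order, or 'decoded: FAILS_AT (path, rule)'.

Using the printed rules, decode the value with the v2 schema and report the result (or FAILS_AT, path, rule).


decoded: {"status": "OWNER", "seq": null, "addr": {"version": 40, "primary": true, "rating": 3.75}, "weight": 0.0, "blob": null, "price": 10.0}

in Order below, arrows point writer -> reader
decode walk for Order under reader schema v2:
  status := "OWNER"
  seq := null (not supplied -> null)
  addr.version := 40 (from writer attempts)
  addr.primary := true
  addr.rating := 3.75
  weight := 0.0
  blob := null (not supplied -> null)
  price := 10.0
  => decoded: {"status": "OWNER", "seq": null, "addr": {"version": 40, "primary": true, "rating": 3.75}, "weight": 0.0, "blob": null, "price": 10.0}


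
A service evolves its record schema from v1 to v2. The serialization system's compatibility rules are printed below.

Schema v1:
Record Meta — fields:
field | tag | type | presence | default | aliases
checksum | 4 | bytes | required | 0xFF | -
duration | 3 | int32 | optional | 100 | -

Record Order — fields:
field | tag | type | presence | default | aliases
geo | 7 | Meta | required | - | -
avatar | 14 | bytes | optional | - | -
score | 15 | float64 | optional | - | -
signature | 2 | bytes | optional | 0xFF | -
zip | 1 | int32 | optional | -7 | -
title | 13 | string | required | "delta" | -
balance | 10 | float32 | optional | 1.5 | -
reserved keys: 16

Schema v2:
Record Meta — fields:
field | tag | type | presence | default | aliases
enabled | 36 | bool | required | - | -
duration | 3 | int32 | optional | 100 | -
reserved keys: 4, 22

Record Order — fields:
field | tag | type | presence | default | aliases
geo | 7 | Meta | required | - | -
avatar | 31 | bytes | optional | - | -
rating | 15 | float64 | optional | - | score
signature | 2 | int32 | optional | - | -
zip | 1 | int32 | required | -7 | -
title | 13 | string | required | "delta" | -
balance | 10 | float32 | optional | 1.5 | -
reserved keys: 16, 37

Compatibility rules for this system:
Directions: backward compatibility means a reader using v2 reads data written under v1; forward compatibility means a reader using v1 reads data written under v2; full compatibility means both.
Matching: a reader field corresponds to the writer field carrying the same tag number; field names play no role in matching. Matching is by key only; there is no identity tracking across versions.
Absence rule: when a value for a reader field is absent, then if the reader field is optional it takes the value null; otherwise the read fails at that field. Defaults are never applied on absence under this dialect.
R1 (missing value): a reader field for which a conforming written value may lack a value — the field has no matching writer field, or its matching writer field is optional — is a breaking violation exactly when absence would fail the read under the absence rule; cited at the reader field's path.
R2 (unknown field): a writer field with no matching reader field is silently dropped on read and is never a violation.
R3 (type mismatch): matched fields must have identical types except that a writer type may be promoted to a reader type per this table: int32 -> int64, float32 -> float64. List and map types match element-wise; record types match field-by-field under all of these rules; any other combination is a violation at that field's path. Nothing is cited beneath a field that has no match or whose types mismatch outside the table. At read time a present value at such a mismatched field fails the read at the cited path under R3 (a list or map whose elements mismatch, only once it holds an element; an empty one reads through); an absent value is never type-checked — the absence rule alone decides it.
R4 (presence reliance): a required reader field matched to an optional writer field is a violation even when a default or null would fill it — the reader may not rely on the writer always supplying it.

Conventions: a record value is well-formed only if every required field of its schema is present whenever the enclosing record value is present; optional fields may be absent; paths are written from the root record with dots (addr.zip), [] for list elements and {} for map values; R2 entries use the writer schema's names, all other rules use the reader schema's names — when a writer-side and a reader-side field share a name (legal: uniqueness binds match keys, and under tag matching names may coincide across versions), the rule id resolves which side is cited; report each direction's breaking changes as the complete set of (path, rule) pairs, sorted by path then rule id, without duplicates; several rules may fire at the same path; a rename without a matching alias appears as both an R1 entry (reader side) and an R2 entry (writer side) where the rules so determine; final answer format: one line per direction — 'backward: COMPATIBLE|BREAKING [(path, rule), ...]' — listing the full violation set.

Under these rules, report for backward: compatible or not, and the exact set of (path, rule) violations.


backward: BREAKING [(geo.enabled, R1), (signature, R3), (zip, R1), (zip, R4)]

arrows below run writer -> reader for Order
backward on Order — v2 reading data written by v1:
  Meta -> Meta, writer required: geo aligns to geo
  avatar has no writer counterpart
  float64 -> float64, writer optional: rating aligns to score
  bytes -> int32, writer optional: signature aligns to signature
  int32 -> int32, writer optional: zip aligns to zip
  string -> string, writer required: title aligns to title
  float32 -> float32, writer optional: balance aligns to balance
  writer field avatar has no reader counterpart
  geo.enabled has no writer counterpart
  int32 -> int32, writer optional: geo.duration aligns to geo.duration
  writer field geo.checksum has no reader counterpart
  breaking: (geo.enabled, R1)
  breaking: (signature, R3)
  breaking: (zip, R1)
  breaking: (zip, R4)
  backward on Order therefore BREAKING (4)
checking off the Order differences that do not matter here:
  removed field checksum from record Meta (its key 4 joins the reserved list) -> fires only in the forward direction of Order, which is not asked here
  renamed field score to rating in record Order (alias score declared on the renamed field) -> inert for the asked Order verdict: nothing fires
  field avatar in record Order: tag 14 changed to 31 -> inert for the asked Order verdict: nothing fires


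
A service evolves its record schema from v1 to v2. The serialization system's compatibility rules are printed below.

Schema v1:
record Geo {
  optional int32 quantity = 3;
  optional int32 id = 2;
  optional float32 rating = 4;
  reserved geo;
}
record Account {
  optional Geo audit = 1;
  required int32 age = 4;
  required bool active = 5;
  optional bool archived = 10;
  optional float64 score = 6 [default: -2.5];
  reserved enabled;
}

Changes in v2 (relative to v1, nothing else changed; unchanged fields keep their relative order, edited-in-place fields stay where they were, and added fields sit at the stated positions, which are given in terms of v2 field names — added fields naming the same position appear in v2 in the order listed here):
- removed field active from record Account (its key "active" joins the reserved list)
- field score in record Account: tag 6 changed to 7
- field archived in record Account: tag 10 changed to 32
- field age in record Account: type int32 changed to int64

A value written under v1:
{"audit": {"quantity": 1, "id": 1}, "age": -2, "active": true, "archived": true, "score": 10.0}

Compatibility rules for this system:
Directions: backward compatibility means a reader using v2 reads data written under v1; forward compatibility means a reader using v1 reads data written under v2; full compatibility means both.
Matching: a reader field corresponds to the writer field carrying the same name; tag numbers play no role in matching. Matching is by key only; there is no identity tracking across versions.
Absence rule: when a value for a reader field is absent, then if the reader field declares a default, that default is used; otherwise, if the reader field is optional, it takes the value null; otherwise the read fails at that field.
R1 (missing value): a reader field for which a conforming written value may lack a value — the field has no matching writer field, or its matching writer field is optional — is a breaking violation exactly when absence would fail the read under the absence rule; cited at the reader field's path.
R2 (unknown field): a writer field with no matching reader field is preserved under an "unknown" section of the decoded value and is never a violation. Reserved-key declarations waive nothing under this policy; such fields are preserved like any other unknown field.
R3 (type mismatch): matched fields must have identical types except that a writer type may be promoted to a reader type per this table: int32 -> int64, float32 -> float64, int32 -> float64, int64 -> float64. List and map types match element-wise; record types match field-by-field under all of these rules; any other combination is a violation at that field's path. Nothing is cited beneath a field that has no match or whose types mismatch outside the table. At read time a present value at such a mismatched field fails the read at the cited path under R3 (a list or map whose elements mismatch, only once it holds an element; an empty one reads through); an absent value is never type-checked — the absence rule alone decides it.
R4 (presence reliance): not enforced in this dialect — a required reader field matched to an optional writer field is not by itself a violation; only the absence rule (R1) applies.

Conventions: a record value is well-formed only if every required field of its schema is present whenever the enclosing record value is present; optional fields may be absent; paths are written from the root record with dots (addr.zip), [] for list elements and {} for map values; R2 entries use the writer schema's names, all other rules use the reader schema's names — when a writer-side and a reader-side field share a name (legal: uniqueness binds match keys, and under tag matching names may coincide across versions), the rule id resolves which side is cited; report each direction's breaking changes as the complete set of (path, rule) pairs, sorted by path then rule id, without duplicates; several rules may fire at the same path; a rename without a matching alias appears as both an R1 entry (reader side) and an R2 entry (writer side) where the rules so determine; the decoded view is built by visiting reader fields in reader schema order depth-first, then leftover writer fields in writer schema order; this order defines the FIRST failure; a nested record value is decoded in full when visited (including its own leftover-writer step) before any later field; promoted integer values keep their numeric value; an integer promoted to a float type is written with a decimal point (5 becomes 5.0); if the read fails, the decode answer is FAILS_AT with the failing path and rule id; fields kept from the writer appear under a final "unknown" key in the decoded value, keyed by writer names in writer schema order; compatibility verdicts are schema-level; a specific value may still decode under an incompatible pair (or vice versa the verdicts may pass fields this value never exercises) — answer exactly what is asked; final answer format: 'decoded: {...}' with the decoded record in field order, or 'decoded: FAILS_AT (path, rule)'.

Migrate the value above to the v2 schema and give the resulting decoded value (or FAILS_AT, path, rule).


in Account below, arrows point writer -> reader
migrating the Account value to v2:
  audit.quantity := 1
  audit.id := 1
  audit.rating := null (absent, optional -> null)
  age := -2 (int32 -> int64)
  archived := true
  score := 10.0
  writer active: kept under "unknown"
  => decoded: {"audit": {"quantity": 1, "id": 1, "rating": null}, "age": -2, "archived": true, "score": 10.0, "unknown": {"active": true}}
ruling out the remaining Account differences:
  field score in record Account: tag 6 changed to 7 -> no rule fires on it and the decoded Account view is identical with or without it
  field archived in record Account: tag 10 changed to 32 -> no rule fires on it and the decoded Account view is identical with or without it
  field age in record Account: type int32 changed to int64 -> schema-level compatibility only; this Account value's decode is unchanged

decoded: {"audit": {"quantity": 1, "id": 1, "rating": null}, "age": -2, "archived": true, "score": 10.0, "unknown": {"active": true}}
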